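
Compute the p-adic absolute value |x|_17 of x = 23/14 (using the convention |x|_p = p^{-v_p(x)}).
|23/14|_17 = 1

Step 1 — compute v_17(x) by factoring powers of 17 out of the numerator and denominator: v_17(23/14) = 0. Step 2 — apply |x|_p = p^{-v_p(x)} = 17^{0} = 1.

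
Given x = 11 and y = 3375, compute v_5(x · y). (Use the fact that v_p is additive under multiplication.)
v_5(37125) = 3

v_p(x) = 0 (factor: 11 = 5^0 · 11); v_p(y) = 3 (factor: 3375 = 5^3 · 27). Additivity: v_p(xy) = v_p(x) + v_p(y) = 0 + 3 = 3. (Direct check: xy = 37125 = 5^3 · (297).)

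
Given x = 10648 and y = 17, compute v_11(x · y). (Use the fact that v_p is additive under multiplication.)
v_11(181016) = 3

v_p(x) = 3 (factor: 10648 = 11^3 · 8); v_p(y) = 0 (factor: 17 = 11^0 · 17). Additivity: v_p(xy) = v_p(x) + v_p(y) = 3 + 0 = 3. (Direct check: xy = 181016 = 11^3 · (136).)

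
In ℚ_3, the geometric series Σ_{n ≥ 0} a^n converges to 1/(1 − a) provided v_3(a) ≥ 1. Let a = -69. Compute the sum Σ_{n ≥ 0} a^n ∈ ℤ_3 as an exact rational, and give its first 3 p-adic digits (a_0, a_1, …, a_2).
Σ a^n = 1/(1 − a) = 1/70;  first 3 digits = (1, 1, 2)

v_3(a) = 1 ≥ 1, so the series converges in ℤ_3 to 1/(1 − a) = 1/(1 − (-69)) = 1/70. Expand this rational in ℤ_3: compute digits iteratively via d_i = x_i mod 3, x_{i+1} = (x_i − d_i)/3. The first 3 digits are (1, 1, 2).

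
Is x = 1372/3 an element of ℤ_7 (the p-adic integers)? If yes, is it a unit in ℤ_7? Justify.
x ∈ ℤ_7 but not a unit; v_7(x) = 3 > 0

ℤ_7 = {x ∈ ℚ_7 : v_7(x) ≥ 0} and ℤ_7^× = {x ∈ ℤ_7 : v_7(x) = 0}. Here v_7(1372/3) = v_7(num) − v_7(den) = 3; compare against these criteria.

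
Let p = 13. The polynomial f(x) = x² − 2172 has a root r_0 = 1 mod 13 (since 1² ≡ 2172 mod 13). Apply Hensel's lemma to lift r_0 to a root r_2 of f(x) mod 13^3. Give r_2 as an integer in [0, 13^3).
r_2 = 1002 (mod 2197)

Hensel's recurrence: r_{i+1} = r_i − f(r_i)·(f′(r_i))^{-1} mod 13^{i+2}, with f′(x) = 2x. Iterate:
  r_0 = 1 (mod 13)
  r_1 = 157 (mod 169)
  r_2 = 1002 (mod 2197)
Final: r_2 = 1002, and one checks f(r_2) ≡ 0 mod 13^3.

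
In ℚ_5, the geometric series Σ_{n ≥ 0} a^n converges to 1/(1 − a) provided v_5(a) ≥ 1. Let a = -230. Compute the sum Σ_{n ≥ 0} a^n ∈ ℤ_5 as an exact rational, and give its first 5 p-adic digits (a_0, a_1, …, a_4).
Σ a^n = 1/(1 − a) = 1/231;  first 5 digits = (1, 4, 1, 0, 3)

v_5(a) = 1 ≥ 1, so the series converges in ℤ_5 to 1/(1 − a) = 1/(1 − (-230)) = 1/231. Expand this rational in ℤ_5: compute digits iteratively via d_i = x_i mod 5, x_{i+1} = (x_i − d_i)/5. The first 5 digits are (1, 4, 1, 0, 3).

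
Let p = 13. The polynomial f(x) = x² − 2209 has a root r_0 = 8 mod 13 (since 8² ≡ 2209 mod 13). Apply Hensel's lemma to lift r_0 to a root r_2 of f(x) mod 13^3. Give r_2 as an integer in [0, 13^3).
r_2 = 47 (mod 2197)

Hensel's recurrence: r_{i+1} = r_i − f(r_i)·(f′(r_i))^{-1} mod 13^{i+2}, with f′(x) = 2x. Iterate:
  r_0 = 8 (mod 13)
  r_1 = 47 (mod 169)
  r_2 = 47 (mod 2197)
Final: r_2 = 47, and one checks f(r_2) ≡ 0 mod 13^3.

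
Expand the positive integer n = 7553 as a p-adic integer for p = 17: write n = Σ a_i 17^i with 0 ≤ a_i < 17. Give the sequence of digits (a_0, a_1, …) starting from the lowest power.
(a_0, a_1, …) = (5, 2, 9, 1)

Repeated division by 17 gives the digits low-to-high: 7553 = 5 + 2·17^1 + 9·17^2 + 1·17^3. Digit sequence: (5, 2, 9, 1).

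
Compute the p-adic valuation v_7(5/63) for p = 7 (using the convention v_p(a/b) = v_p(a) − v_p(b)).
v_7(5/63) = -1

Factor powers of 7 from the numerator and denominator of the reduced fraction: 5 = 7^0 · 5 and 63 = 7^1 · 9. Apply v_p(a/b) = v_p(a) − v_p(b): v_7(5/63) = 0 − 1 = -1.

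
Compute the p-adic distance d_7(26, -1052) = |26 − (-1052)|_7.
d_7(26, -1052) = 1/49

Step 1 — x − y = 26 − (-1052) = 1078. Step 2 — v_7(1078) = 2 (factor: 1078 = (7^2 · 22); the sign does not affect v_p). Step 3 — |x − y|_7 = 7^{-2} = 1/49.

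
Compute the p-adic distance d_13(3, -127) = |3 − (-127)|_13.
d_13(3, -127) = 1/13

Step 1 — x − y = 3 − (-127) = 130. Step 2 — v_13(130) = 1 (factor: 130 = (13^1 · 10); the sign does not affect v_p). Step 3 — |x − y|_13 = 13^{-1} = 1/13.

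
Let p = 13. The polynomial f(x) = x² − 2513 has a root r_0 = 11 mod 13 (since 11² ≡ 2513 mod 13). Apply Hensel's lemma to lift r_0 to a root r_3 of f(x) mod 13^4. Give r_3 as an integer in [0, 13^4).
r_3 = 5835 (mod 28561)

Hensel's recurrence: r_{i+1} = r_i − f(r_i)·(f′(r_i))^{-1} mod 13^{i+2}, with f′(x) = 2x. Iterate:
  r_0 = 11 (mod 13)
  r_1 = 89 (mod 169)
  r_2 = 1441 (mod 2197)
  r_3 = 5835 (mod 28561)
Final: r_3 = 5835, and one checks f(r_3) ≡ 0 mod 13^4.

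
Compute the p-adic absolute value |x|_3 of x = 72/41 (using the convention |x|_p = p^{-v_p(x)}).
|72/41|_3 = 1/9

Step 1 — compute v_3(x) by factoring powers of 3 out of the numerator and denominator: v_3(72/41) = 2. Step 2 — apply |x|_p = p^{-v_p(x)} = 3^{-2} = 1/9.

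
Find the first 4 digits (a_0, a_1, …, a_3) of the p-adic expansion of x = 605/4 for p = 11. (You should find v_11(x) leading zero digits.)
(a_0, …, a_3) = (0, 0, 4, 8)

v_11(605/4) = 2, so a_0 = ... = a_1 = 0. Factor out: x = 11^2 · u with u = 5/4 a unit in ℤ_11. Expand u iteratively via a_{v+i} = u_i mod 11, u_{i+1} = (u_i − a_{v+i})/11:
  u_0 = 5/4;  a_2 = 4;  u_1 = (u_0 − 4)/11 = -1/4
  u_1 = -1/4;  a_3 = 8;  u_2 = (u_1 − 8)/11 = -3/4
Digits: (0, 0, 4, 8).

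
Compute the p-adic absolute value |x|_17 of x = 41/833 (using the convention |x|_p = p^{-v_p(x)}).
|41/833|_17 = 17

Step 1 — compute v_17(x) by factoring powers of 17 out of the numerator and denominator: v_17(41/833) = -1. Step 2 — apply |x|_p = p^{-v_p(x)} = 17^{1} = 17.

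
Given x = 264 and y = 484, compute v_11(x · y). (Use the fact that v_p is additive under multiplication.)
v_11(127776) = 3

v_p(x) = 1 (factor: 264 = 11^1 · 24); v_p(y) = 2 (factor: 484 = 11^2 · 4). Additivity: v_p(xy) = v_p(x) + v_p(y) = 1 + 2 = 3. (Direct check: xy = 127776 = 11^3 · (96).)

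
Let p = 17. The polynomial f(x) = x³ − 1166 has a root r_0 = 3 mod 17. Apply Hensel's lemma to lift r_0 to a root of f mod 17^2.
r_1 = 88 (mod 289)

Hensel: r_{i+1} = r_i − f(r_i)/f′(r_i) mod 17^{i+2}, where f′(x) = 3x². Iterate:
  r_0 = 3 (mod 17)
  r_1 = 88 (mod 289)
Final: r = 88 with f(r) ≡ 0 mod 17^2.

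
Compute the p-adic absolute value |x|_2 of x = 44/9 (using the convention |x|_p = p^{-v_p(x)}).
|44/9|_2 = 1/4

Step 1 — compute v_2(x) by factoring powers of 2 out of the numerator and denominator: v_2(44/9) = 2. Step 2 — apply |x|_p = p^{-v_p(x)} = 2^{-2} = 1/4.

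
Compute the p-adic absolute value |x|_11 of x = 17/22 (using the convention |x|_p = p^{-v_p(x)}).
|17/22|_11 = 11

Step 1 — compute v_11(x) by factoring powers of 11 out of the numerator and denominator: v_11(17/22) = -1. Step 2 — apply |x|_p = p^{-v_p(x)} = 11^{1} = 11.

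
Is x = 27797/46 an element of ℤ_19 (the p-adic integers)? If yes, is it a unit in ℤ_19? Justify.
x ∈ ℤ_19 but not a unit; v_19(x) = 2 > 0

ℤ_19 = {x ∈ ℚ_19 : v_19(x) ≥ 0} and ℤ_19^× = {x ∈ ℤ_19 : v_19(x) = 0}. Here v_19(27797/46) = v_19(num) − v_19(den) = 2; compare against these criteria.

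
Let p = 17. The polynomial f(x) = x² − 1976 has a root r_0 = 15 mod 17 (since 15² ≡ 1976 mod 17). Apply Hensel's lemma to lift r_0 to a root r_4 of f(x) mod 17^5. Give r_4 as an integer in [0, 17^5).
r_4 = 230994 (mod 1419857)

Hensel's recurrence: r_{i+1} = r_i − f(r_i)·(f′(r_i))^{-1} mod 17^{i+2}, with f′(x) = 2x. Iterate:
  r_0 = 15 (mod 17)
  r_1 = 83 (mod 289)
  r_2 = 83 (mod 4913)
  r_3 = 63952 (mod 83521)
  r_4 = 230994 (mod 1419857)
Final: r_4 = 230994, and one checks f(r_4) ≡ 0 mod 17^5.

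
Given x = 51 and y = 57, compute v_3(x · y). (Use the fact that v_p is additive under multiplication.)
v_3(2907) = 2

v_p(x) = 1 (factor: 51 = 3^1 · 17); v_p(y) = 1 (factor: 57 = 3^1 · 19). Additivity: v_p(xy) = v_p(x) + v_p(y) = 1 + 1 = 2. (Direct check: xy = 2907 = 3^2 · (323).)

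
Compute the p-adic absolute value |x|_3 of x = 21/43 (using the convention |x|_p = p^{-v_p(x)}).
|21/43|_3 = 1/3

Step 1 — compute v_3(x) by factoring powers of 3 out of the numerator and denominator: v_3(21/43) = 1. Step 2 — apply |x|_p = p^{-v_p(x)} = 3^{-1} = 1/3.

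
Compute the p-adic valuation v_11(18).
v_11(18) = 0

v_11(n) is the largest exponent k such that 11^k divides n. Factor out: 18 = 11^0 · 18. (Sign doesn't affect v_p.) So v_11(18) = 0.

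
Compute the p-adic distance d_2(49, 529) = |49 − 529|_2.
d_2(49, 529) = 1/32

Step 1 — x − y = 49 − 529 = -480. Step 2 — v_2(-480) = 5 (factor: -480 = −(2^5 · 15); the sign does not affect v_p). Step 3 — |x − y|_2 = 2^{-5} = 1/32.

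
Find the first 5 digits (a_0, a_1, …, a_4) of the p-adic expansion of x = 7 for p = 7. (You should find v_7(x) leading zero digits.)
(a_0, …, a_4) = (0, 1, 0, 0, 0)

v_7(7) = 1, so a_0 = ... = a_0 = 0. Factor out: x = 7^1 · u with u = 1 a unit in ℤ_7. Expand u iteratively via a_{v+i} = u_i mod 7, u_{i+1} = (u_i − a_{v+i})/7:
  u_0 = 1;  a_1 = 1;  u_1 = (u_0 − 1)/7 = 0
  u_1 = 0;  a_2 = 0;  u_2 = (u_1 − 0)/7 = 0
  u_2 = 0;  a_3 = 0;  u_3 = (u_2 − 0)/7 = 0
  u_3 = 0;  a_4 = 0;  u_4 = (u_3 − 0)/7 = 0
Digits: (0, 1, 0, 0, 0).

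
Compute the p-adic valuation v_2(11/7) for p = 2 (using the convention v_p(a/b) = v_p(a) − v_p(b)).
v_2(11/7) = 0

Factor powers of 2 from the numerator and denominator of the reduced fraction: 11 = 2^0 · 11 and 7 = 2^0 · 7. Apply v_p(a/b) = v_p(a) − v_p(b): v_2(11/7) = 0 − 0 = 0.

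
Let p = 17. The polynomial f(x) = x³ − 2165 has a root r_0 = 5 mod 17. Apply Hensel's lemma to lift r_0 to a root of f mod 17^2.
r_1 = 90 (mod 289)

Hensel: r_{i+1} = r_i − f(r_i)/f′(r_i) mod 17^{i+2}, where f′(x) = 3x². Iterate:
  r_0 = 5 (mod 17)
  r_1 = 90 (mod 289)
Final: r = 90 with f(r) ≡ 0 mod 17^2.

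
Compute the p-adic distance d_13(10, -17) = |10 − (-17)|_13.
d_13(10, -17) = 1

Step 1 — x − y = 10 − (-17) = 27. Step 2 — v_13(27) = 0 (factor: 27 = (13^0 · 27); the sign does not affect v_p). Step 3 — |x − y|_13 = 13^{0} = 1.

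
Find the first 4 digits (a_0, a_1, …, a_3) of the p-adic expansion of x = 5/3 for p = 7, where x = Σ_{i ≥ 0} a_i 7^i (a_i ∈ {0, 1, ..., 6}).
(a_0, …, a_3) = (4, 2, 2, 2)

v_7(5/3) = 0 (numerator and denominator both coprime to 7), so x ∈ ℤ_7^×. Compute digits iteratively via a_i = x_i mod 7, x_{i+1} = (x_i − a_i)/7, with x_0 = x:
  x_0 = 5/3;  a_0 = 4;  x_1 = (x_0 − 4)/7 = -1/3
  x_1 = -1/3;  a_1 = 2;  x_2 = (x_1 − 2)/7 = -1/3
  x_2 = -1/3;  a_2 = 2;  x_3 = (x_2 − 2)/7 = -1/3
  x_3 = -1/3;  a_3 = 2;  x_4 = (x_3 − 2)/7 = -1/3
Digits: (4, 2, 2, 2).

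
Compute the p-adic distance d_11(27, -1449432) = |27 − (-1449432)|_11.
d_11(27, -1449432) = 1/161051

Step 1 — x − y = 27 − (-1449432) = 1449459. Step 2 — v_11(1449459) = 5 (factor: 1449459 = (11^5 · 9); the sign does not affect v_p). Step 3 — |x − y|_11 = 11^{-5} = 1/161051.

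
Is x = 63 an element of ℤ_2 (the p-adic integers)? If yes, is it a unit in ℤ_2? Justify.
x ∈ ℤ_2^× (unit); v_2(x) = 0

ℤ_2 = {x ∈ ℚ_2 : v_2(x) ≥ 0} and ℤ_2^× = {x ∈ ℤ_2 : v_2(x) = 0}. Here v_2(63) = v_2(num) − v_2(den) = 0; compare against these criteria.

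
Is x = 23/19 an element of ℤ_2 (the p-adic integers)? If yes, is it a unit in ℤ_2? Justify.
x ∈ ℤ_2^× (unit); v_2(x) = 0

ℤ_2 = {x ∈ ℚ_2 : v_2(x) ≥ 0} and ℤ_2^× = {x ∈ ℤ_2 : v_2(x) = 0}. Here v_2(23/19) = v_2(num) − v_2(den) = 0; compare against these criteria.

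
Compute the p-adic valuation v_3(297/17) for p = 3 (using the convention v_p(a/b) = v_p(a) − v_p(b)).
v_3(297/17) = 3

Factor powers of 3 from the numerator and denominator of the reduced fraction: 297 = 3^3 · 11 and 17 = 3^0 · 17. Apply v_p(a/b) = v_p(a) − v_p(b): v_3(297/17) = 3 − 0 = 3.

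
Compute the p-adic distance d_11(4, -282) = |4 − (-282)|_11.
d_11(4, -282) = 1/11

Step 1 — x − y = 4 − (-282) = 286. Step 2 — v_11(286) = 1 (factor: 286 = (11^1 · 26); the sign does not affect v_p). Step 3 — |x − y|_11 = 11^{-1} = 1/11.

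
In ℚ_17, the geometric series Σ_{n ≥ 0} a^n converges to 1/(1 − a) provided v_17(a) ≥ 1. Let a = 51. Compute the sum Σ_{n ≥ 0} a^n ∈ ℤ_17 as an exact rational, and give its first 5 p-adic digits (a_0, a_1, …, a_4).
Σ a^n = 1/(1 − a) = -1/50;  first 5 digits = (1, 3, 9, 10, 14)

v_17(a) = 1 ≥ 1, so the series converges in ℤ_17 to 1/(1 − a) = 1/(1 − 51) = -1/50. Expand this rational in ℤ_17: compute digits iteratively via d_i = x_i mod 17, x_{i+1} = (x_i − d_i)/17. The first 5 digits are (1, 3, 9, 10, 14).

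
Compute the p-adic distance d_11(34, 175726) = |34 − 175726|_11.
d_11(34, 175726) = 1/14641

Step 1 — x − y = 34 − 175726 = -175692. Step 2 — v_11(-175692) = 4 (factor: -175692 = −(11^4 · 12); the sign does not affect v_p). Step 3 — |x − y|_11 = 11^{-4} = 1/14641.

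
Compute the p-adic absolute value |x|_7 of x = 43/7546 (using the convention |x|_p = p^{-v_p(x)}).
|43/7546|_7 = 343

Step 1 — compute v_7(x) by factoring powers of 7 out of the numerator and denominator: v_7(43/7546) = -3. Step 2 — apply |x|_p = p^{-v_p(x)} = 7^{3} = 343.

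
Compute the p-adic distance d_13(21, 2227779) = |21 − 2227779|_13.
d_13(21, 2227779) = 1/371293

Step 1 — x − y = 21 − 2227779 = -2227758. Step 2 — v_13(-2227758) = 5 (factor: -2227758 = −(13^5 · 6); the sign does not affect v_p). Step 3 — |x − y|_13 = 13^{-5} = 1/371293.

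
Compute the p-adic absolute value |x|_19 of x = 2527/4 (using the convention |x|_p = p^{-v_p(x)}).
|2527/4|_19 = 1/361

Step 1 — compute v_19(x) by factoring powers of 19 out of the numerator and denominator: v_19(2527/4) = 2. Step 2 — apply |x|_p = p^{-v_p(x)} = 19^{-2} = 1/361.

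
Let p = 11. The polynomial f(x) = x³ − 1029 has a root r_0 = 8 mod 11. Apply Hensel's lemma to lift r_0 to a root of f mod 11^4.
r_3 = 9622 (mod 14641)

Hensel: r_{i+1} = r_i − f(r_i)/f′(r_i) mod 11^{i+2}, where f′(x) = 3x². Iterate:
  r_0 = 8 (mod 11)
  r_1 = 63 (mod 121)
  r_2 = 305 (mod 1331)
  r_3 = 9622 (mod 14641)
Final: r = 9622 with f(r) ≡ 0 mod 11^4.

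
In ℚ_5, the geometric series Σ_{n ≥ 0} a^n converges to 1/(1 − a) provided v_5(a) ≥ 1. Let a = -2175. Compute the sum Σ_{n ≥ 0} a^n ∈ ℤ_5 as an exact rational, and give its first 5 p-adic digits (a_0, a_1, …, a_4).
Σ a^n = 1/(1 − a) = 1/2176;  first 5 digits = (1, 0, 3, 2, 0)

v_5(a) = 2 ≥ 1, so the series converges in ℤ_5 to 1/(1 − a) = 1/(1 − (-2175)) = 1/2176. Expand this rational in ℤ_5: compute digits iteratively via d_i = x_i mod 5, x_{i+1} = (x_i − d_i)/5. The first 5 digits are (1, 0, 3, 2, 0).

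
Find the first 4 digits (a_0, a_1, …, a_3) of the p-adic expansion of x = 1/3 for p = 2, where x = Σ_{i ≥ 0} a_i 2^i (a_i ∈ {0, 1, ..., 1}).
(a_0, …, a_3) = (1, 1, 0, 1)

v_2(1/3) = 0 (numerator and denominator both coprime to 2), so x ∈ ℤ_2^×. Compute digits iteratively via a_i = x_i mod 2, x_{i+1} = (x_i − a_i)/2, with x_0 = x:
  x_0 = 1/3;  a_0 = 1;  x_1 = (x_0 − 1)/2 = -1/3
  x_1 = -1/3;  a_1 = 1;  x_2 = (x_1 − 1)/2 = -2/3
  x_2 = -2/3;  a_2 = 0;  x_3 = (x_2 − 0)/2 = -1/3
  x_3 = -1/3;  a_3 = 1;  x_4 = (x_3 − 1)/2 = -2/3
Digits: (1, 1, 0, 1).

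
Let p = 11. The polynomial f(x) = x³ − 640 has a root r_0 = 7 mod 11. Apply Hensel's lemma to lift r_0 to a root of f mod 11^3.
r_2 = 656 (mod 1331)

Hensel: r_{i+1} = r_i − f(r_i)/f′(r_i) mod 11^{i+2}, where f′(x) = 3x². Iterate:
  r_0 = 7 (mod 11)
  r_1 = 51 (mod 121)
  r_2 = 656 (mod 1331)
Final: r = 656 with f(r) ≡ 0 mod 11^3.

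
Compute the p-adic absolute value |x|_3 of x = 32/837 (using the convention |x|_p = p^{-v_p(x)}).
|32/837|_3 = 27

Step 1 — compute v_3(x) by factoring powers of 3 out of the numerator and denominator: v_3(32/837) = -3. Step 2 — apply |x|_p = p^{-v_p(x)} = 3^{3} = 27.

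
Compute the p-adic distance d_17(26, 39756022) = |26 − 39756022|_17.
d_17(26, 39756022) = 1/1419857

Step 1 — x − y = 26 − 39756022 = -39755996. Step 2 — v_17(-39755996) = 5 (factor: -39755996 = −(17^5 · 28); the sign does not affect v_p). Step 3 — |x − y|_17 = 17^{-5} = 1/1419857.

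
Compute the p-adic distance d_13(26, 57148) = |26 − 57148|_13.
d_13(26, 57148) = 1/28561

Step 1 — x − y = 26 − 57148 = -57122. Step 2 — v_13(-57122) = 4 (factor: -57122 = −(13^4 · 2); the sign does not affect v_p). Step 3 — |x − y|_13 = 13^{-4} = 1/28561.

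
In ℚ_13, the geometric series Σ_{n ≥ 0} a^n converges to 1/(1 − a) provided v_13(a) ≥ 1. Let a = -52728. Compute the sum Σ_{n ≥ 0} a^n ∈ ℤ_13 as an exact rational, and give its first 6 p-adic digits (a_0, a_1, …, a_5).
Σ a^n = 1/(1 − a) = 1/52729;  first 6 digits = (1, 0, 0, 2, 11, 12)

v_13(a) = 3 ≥ 1, so the series converges in ℤ_13 to 1/(1 − a) = 1/(1 − (-52728)) = 1/52729. Expand this rational in ℤ_13: compute digits iteratively via d_i = x_i mod 13, x_{i+1} = (x_i − d_i)/13. The first 6 digits are (1, 0, 0, 2, 11, 12).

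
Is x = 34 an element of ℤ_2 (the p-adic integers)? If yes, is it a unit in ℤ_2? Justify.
x ∈ ℤ_2 but not a unit; v_2(x) = 1 > 0

ℤ_2 = {x ∈ ℚ_2 : v_2(x) ≥ 0} and ℤ_2^× = {x ∈ ℤ_2 : v_2(x) = 0}. Here v_2(34) = v_2(num) − v_2(den) = 1; compare against these criteria.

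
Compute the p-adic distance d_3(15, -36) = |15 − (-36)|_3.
d_3(15, -36) = 1/3

Step 1 — x − y = 15 − (-36) = 51. Step 2 — v_3(51) = 1 (factor: 51 = (3^1 · 17); the sign does not affect v_p). Step 3 — |x − y|_3 = 3^{-1} = 1/3.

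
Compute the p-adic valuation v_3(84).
v_3(84) = 1

v_3(n) is the largest exponent k such that 3^k divides n. Factor out: 84 = 3^1 · 28. (Sign doesn't affect v_p.) So v_3(84) = 1.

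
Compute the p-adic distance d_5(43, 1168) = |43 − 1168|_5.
d_5(43, 1168) = 1/125

Step 1 — x − y = 43 − 1168 = -1125. Step 2 — v_5(-1125) = 3 (factor: -1125 = −(5^3 · 9); the sign does not affect v_p). Step 3 — |x − y|_5 = 5^{-3} = 1/125.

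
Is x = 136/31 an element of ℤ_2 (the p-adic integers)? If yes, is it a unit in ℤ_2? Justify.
x ∈ ℤ_2 but not a unit; v_2(x) = 3 > 0

ℤ_2 = {x ∈ ℚ_2 : v_2(x) ≥ 0} and ℤ_2^× = {x ∈ ℤ_2 : v_2(x) = 0}. Here v_2(136/31) = v_2(num) − v_2(den) = 3; compare against these criteria.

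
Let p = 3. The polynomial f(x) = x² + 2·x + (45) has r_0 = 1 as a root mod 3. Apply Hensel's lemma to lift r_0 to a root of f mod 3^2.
r_1 = 7 (mod 9)

Hensel: r_{i+1} = r_i − f(r_i)·(f′(r_i))^{-1} mod 3^{i+2}, f′(x) = 2x + 2. Iterate:
  r_0 = 1 (mod 3)
  r_1 = 7 (mod 9)
Final: r = 7 satisfies f(r) ≡ 0 mod 3^2.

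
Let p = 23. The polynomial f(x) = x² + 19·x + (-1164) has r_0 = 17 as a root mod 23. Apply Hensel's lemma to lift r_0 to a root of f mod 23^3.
r_2 = 11885 (mod 12167)

Hensel: r_{i+1} = r_i − f(r_i)·(f′(r_i))^{-1} mod 23^{i+2}, f′(x) = 2x + 19. Iterate:
  r_0 = 17 (mod 23)
  r_1 = 247 (mod 529)
  r_2 = 11885 (mod 12167)
Final: r = 11885 satisfies f(r) ≡ 0 mod 23^3.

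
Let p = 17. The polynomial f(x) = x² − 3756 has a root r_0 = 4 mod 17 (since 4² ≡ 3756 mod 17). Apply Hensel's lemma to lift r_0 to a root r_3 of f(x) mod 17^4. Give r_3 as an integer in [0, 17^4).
r_3 = 39631 (mod 83521)

Hensel's recurrence: r_{i+1} = r_i − f(r_i)·(f′(r_i))^{-1} mod 17^{i+2}, with f′(x) = 2x. Iterate:
  r_0 = 4 (mod 17)
  r_1 = 38 (mod 289)
  r_2 = 327 (mod 4913)
  r_3 = 39631 (mod 83521)
Final: r_3 = 39631, and one checks f(r_3) ≡ 0 mod 17^4.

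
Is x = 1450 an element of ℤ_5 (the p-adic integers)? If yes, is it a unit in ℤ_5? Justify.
x ∈ ℤ_5 but not a unit; v_5(x) = 2 > 0

ℤ_5 = {x ∈ ℚ_5 : v_5(x) ≥ 0} and ℤ_5^× = {x ∈ ℤ_5 : v_5(x) = 0}. Here v_5(1450) = v_5(num) − v_5(den) = 2; compare against these criteria.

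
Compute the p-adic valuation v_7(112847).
v_7(112847) = 4

v_7(n) is the largest exponent k such that 7^k divides n. Factor out: 112847 = 7^4 · 47. (Sign doesn't affect v_p.) So v_7(112847) = 4.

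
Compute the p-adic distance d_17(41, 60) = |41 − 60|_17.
d_17(41, 60) = 1

Step 1 — x − y = 41 − 60 = -19. Step 2 — v_17(-19) = 0 (factor: -19 = −(17^0 · 19); the sign does not affect v_p). Step 3 — |x − y|_17 = 17^{0} = 1.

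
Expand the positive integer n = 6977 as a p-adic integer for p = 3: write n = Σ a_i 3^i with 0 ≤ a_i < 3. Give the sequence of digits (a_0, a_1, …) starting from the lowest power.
(a_0, a_1, …) = (2, 0, 1, 0, 2, 1, 0, 0, 1)

Repeated division by 3 gives the digits low-to-high: 6977 = 2 + 1·3^2 + 2·3^4 + 1·3^5 + 1·3^8. Digit sequence: (2, 0, 1, 0, 2, 1, 0, 0, 1).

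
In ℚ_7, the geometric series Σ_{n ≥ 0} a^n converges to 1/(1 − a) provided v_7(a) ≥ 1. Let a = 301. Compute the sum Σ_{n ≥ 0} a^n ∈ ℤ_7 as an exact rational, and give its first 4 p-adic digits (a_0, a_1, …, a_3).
Σ a^n = 1/(1 − a) = -1/300;  first 4 digits = (1, 1, 0, 0)

v_7(a) = 1 ≥ 1, so the series converges in ℤ_7 to 1/(1 − a) = 1/(1 − 301) = -1/300. Expand this rational in ℤ_7: compute digits iteratively via d_i = x_i mod 7, x_{i+1} = (x_i − d_i)/7. The first 4 digits are (1, 1, 0, 0).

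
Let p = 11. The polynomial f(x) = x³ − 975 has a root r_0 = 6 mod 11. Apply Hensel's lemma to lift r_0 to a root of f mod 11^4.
r_3 = 10819 (mod 14641)

Hensel: r_{i+1} = r_i − f(r_i)/f′(r_i) mod 11^{i+2}, where f′(x) = 3x². Iterate:
  r_0 = 6 (mod 11)
  r_1 = 50 (mod 121)
  r_2 = 171 (mod 1331)
  r_3 = 10819 (mod 14641)
Final: r = 10819 with f(r) ≡ 0 mod 11^4.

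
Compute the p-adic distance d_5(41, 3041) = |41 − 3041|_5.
d_5(41, 3041) = 1/125

Step 1 — x − y = 41 − 3041 = -3000. Step 2 — v_5(-3000) = 3 (factor: -3000 = −(5^3 · 24); the sign does not affect v_p). Step 3 — |x − y|_5 = 5^{-3} = 1/125.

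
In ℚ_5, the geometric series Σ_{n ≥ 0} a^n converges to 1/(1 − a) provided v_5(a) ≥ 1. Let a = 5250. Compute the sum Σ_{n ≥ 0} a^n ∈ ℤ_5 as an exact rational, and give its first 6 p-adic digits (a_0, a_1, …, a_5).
Σ a^n = 1/(1 − a) = -1/5249;  first 6 digits = (1, 0, 0, 2, 3, 1)

v_5(a) = 3 ≥ 1, so the series converges in ℤ_5 to 1/(1 − a) = 1/(1 − 5250) = -1/5249. Expand this rational in ℤ_5: compute digits iteratively via d_i = x_i mod 5, x_{i+1} = (x_i − d_i)/5. The first 6 digits are (1, 0, 0, 2, 3, 1).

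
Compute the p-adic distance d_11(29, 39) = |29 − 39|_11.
d_11(29, 39) = 1

Step 1 — x − y = 29 − 39 = -10. Step 2 — v_11(-10) = 0 (factor: -10 = −(11^0 · 10); the sign does not affect v_p). Step 3 — |x − y|_11 = 11^{0} = 1.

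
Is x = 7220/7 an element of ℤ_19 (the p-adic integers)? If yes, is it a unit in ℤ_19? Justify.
x ∈ ℤ_19 but not a unit; v_19(x) = 2 > 0

ℤ_19 = {x ∈ ℚ_19 : v_19(x) ≥ 0} and ℤ_19^× = {x ∈ ℤ_19 : v_19(x) = 0}. Here v_19(7220/7) = v_19(num) − v_19(den) = 2; compare against these criteria.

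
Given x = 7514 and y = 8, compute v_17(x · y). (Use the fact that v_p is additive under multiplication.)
v_17(60112) = 2

v_p(x) = 2 (factor: 7514 = 17^2 · 26); v_p(y) = 0 (factor: 8 = 17^0 · 8). Additivity: v_p(xy) = v_p(x) + v_p(y) = 2 + 0 = 2. (Direct check: xy = 60112 = 17^2 · (208).)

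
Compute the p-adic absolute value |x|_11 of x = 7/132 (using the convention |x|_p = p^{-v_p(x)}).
|7/132|_11 = 11

Step 1 — compute v_11(x) by factoring powers of 11 out of the numerator and denominator: v_11(7/132) = -1. Step 2 — apply |x|_p = p^{-v_p(x)} = 11^{1} = 11.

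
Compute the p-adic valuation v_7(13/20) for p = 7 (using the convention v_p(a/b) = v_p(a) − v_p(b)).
v_7(13/20) = 0

Factor powers of 7 from the numerator and denominator of the reduced fraction: 13 = 7^0 · 13 and 20 = 7^0 · 20. Apply v_p(a/b) = v_p(a) − v_p(b): v_7(13/20) = 0 − 0 = 0.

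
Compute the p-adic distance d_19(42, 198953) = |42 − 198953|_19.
d_19(42, 198953) = 1/6859

Step 1 — x − y = 42 − 198953 = -198911. Step 2 — v_19(-198911) = 3 (factor: -198911 = −(19^3 · 29); the sign does not affect v_p). Step 3 — |x − y|_19 = 19^{-3} = 1/6859.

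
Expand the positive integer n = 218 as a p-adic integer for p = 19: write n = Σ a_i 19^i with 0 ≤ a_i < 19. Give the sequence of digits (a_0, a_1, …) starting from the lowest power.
(a_0, a_1, …) = (9, 11)

Repeated division by 19 gives the digits low-to-high: 218 = 9 + 11·19^1. Digit sequence: (9, 11).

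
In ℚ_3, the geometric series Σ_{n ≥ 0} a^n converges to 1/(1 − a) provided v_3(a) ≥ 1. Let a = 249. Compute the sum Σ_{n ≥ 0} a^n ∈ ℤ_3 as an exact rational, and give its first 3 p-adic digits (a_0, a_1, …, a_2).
Σ a^n = 1/(1 − a) = -1/248;  first 3 digits = (1, 2, 1)

v_3(a) = 1 ≥ 1, so the series converges in ℤ_3 to 1/(1 − a) = 1/(1 − 249) = -1/248. Expand this rational in ℤ_3: compute digits iteratively via d_i = x_i mod 3, x_{i+1} = (x_i − d_i)/3. The first 3 digits are (1, 2, 1).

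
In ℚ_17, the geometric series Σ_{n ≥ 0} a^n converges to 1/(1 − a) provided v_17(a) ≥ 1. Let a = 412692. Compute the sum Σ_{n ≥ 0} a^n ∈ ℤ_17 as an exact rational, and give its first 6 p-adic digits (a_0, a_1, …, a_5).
Σ a^n = 1/(1 − a) = -1/412691;  first 6 digits = (1, 0, 0, 16, 4, 0)

v_17(a) = 3 ≥ 1, so the series converges in ℤ_17 to 1/(1 − a) = 1/(1 − 412692) = -1/412691. Expand this rational in ℤ_17: compute digits iteratively via d_i = x_i mod 17, x_{i+1} = (x_i − d_i)/17. The first 6 digits are (1, 0, 0, 16, 4, 0).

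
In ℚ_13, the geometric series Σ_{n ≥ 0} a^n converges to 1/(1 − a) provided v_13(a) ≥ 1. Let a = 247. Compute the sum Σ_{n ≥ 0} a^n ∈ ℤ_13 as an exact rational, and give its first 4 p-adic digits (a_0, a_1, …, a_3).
Σ a^n = 1/(1 − a) = -1/246;  first 4 digits = (1, 6, 11, 9)

v_13(a) = 1 ≥ 1, so the series converges in ℤ_13 to 1/(1 − a) = 1/(1 − 247) = -1/246. Expand this rational in ℤ_13: compute digits iteratively via d_i = x_i mod 13, x_{i+1} = (x_i − d_i)/13. The first 4 digits are (1, 6, 11, 9).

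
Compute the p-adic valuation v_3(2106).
v_3(2106) = 4

v_3(n) is the largest exponent k such that 3^k divides n. Factor out: 2106 = 3^4 · 26. (Sign doesn't affect v_p.) So v_3(2106) = 4.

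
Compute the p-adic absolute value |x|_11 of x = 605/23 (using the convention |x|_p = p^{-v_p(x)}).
|605/23|_11 = 1/121

Step 1 — compute v_11(x) by factoring powers of 11 out of the numerator and denominator: v_11(605/23) = 2. Step 2 — apply |x|_p = p^{-v_p(x)} = 11^{-2} = 1/121.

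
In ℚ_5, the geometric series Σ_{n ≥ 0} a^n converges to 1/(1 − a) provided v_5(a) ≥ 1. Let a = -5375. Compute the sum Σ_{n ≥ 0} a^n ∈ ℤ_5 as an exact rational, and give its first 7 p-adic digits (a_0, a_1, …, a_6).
Σ a^n = 1/(1 − a) = 1/5376;  first 7 digits = (1, 0, 0, 2, 1, 3, 3)

v_5(a) = 3 ≥ 1, so the series converges in ℤ_5 to 1/(1 − a) = 1/(1 − (-5375)) = 1/5376. Expand this rational in ℤ_5: compute digits iteratively via d_i = x_i mod 5, x_{i+1} = (x_i − d_i)/5. The first 7 digits are (1, 0, 0, 2, 1, 3, 3).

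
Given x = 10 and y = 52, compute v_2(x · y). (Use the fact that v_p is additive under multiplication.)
v_2(520) = 3

v_p(x) = 1 (factor: 10 = 2^1 · 5); v_p(y) = 2 (factor: 52 = 2^2 · 13). Additivity: v_p(xy) = v_p(x) + v_p(y) = 1 + 2 = 3. (Direct check: xy = 520 = 2^3 · (65).)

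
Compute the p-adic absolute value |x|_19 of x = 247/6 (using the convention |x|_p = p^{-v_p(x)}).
|247/6|_19 = 1/19

Step 1 — compute v_19(x) by factoring powers of 19 out of the numerator and denominator: v_19(247/6) = 1. Step 2 — apply |x|_p = p^{-v_p(x)} = 19^{-1} = 1/19.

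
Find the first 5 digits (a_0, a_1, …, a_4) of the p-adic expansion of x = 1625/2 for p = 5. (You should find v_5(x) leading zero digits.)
(a_0, …, a_4) = (0, 0, 0, 4, 3)

v_5(1625/2) = 3, so a_0 = ... = a_2 = 0. Factor out: x = 5^3 · u with u = 13/2 a unit in ℤ_5. Expand u iteratively via a_{v+i} = u_i mod 5, u_{i+1} = (u_i − a_{v+i})/5:
  u_0 = 13/2;  a_3 = 4;  u_1 = (u_0 − 4)/5 = 1/2
  u_1 = 1/2;  a_4 = 3;  u_2 = (u_1 − 3)/5 = -1/2
Digits: (0, 0, 0, 4, 3).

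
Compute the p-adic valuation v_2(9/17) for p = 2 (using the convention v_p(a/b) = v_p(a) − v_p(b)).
v_2(9/17) = 0

Factor powers of 2 from the numerator and denominator of the reduced fraction: 9 = 2^0 · 9 and 17 = 2^0 · 17. Apply v_p(a/b) = v_p(a) − v_p(b): v_2(9/17) = 0 − 0 = 0.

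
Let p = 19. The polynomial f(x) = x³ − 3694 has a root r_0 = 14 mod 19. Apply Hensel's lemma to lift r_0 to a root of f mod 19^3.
r_2 = 4118 (mod 6859)

Hensel: r_{i+1} = r_i − f(r_i)/f′(r_i) mod 19^{i+2}, where f′(x) = 3x². Iterate:
  r_0 = 14 (mod 19)
  r_1 = 147 (mod 361)
  r_2 = 4118 (mod 6859)
Final: r = 4118 with f(r) ≡ 0 mod 19^3.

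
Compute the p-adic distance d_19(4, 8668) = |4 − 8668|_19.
d_19(4, 8668) = 1/361

Step 1 — x − y = 4 − 8668 = -8664. Step 2 — v_19(-8664) = 2 (factor: -8664 = −(19^2 · 24); the sign does not affect v_p). Step 3 — |x − y|_19 = 19^{-2} = 1/361.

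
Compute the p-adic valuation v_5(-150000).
v_5(-150000) = 5

v_5(n) is the largest exponent k such that 5^k divides n. Factor out: -150000 = -5^5 · 48. (Sign doesn't affect v_p.) So v_5(-150000) = 5.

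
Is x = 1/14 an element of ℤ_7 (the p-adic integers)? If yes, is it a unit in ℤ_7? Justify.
x ∉ ℤ_7 (v_7(x) = -1 < 0)

ℤ_7 = {x ∈ ℚ_7 : v_7(x) ≥ 0} and ℤ_7^× = {x ∈ ℤ_7 : v_7(x) = 0}. Here v_7(1/14) = v_7(num) − v_7(den) = -1; compare against these criteria.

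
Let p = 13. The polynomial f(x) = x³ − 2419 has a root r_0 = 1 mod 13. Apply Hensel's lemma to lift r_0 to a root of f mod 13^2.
r_1 = 131 (mod 169)

Hensel: r_{i+1} = r_i − f(r_i)/f′(r_i) mod 13^{i+2}, where f′(x) = 3x². Iterate:
  r_0 = 1 (mod 13)
  r_1 = 131 (mod 169)
Final: r = 131 with f(r) ≡ 0 mod 13^2.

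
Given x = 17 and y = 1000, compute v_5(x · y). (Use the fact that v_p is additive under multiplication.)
v_5(17000) = 3

v_p(x) = 0 (factor: 17 = 5^0 · 17); v_p(y) = 3 (factor: 1000 = 5^3 · 8). Additivity: v_p(xy) = v_p(x) + v_p(y) = 0 + 3 = 3. (Direct check: xy = 17000 = 5^3 · (136).)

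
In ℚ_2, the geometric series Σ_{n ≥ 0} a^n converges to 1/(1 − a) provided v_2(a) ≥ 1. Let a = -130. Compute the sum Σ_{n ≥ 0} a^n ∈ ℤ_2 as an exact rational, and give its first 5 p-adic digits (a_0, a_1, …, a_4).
Σ a^n = 1/(1 − a) = 1/131;  first 5 digits = (1, 1, 0, 1, 0)

v_2(a) = 1 ≥ 1, so the series converges in ℤ_2 to 1/(1 − a) = 1/(1 − (-130)) = 1/131. Expand this rational in ℤ_2: compute digits iteratively via d_i = x_i mod 2, x_{i+1} = (x_i − d_i)/2. The first 5 digits are (1, 1, 0, 1, 0).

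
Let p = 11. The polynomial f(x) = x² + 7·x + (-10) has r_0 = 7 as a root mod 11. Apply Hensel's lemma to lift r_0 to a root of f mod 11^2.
r_1 = 95 (mod 121)

Hensel: r_{i+1} = r_i − f(r_i)·(f′(r_i))^{-1} mod 11^{i+2}, f′(x) = 2x + 7. Iterate:
  r_0 = 7 (mod 11)
  r_1 = 95 (mod 121)
Final: r = 95 satisfies f(r) ≡ 0 mod 11^2.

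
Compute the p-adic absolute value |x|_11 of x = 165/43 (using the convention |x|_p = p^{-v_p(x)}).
|165/43|_11 = 1/11

Step 1 — compute v_11(x) by factoring powers of 11 out of the numerator and denominator: v_11(165/43) = 1. Step 2 — apply |x|_p = p^{-v_p(x)} = 11^{-1} = 1/11.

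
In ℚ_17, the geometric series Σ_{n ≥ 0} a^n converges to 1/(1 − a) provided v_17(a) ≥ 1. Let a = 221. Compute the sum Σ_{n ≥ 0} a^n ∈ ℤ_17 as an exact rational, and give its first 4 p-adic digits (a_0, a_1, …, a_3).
Σ a^n = 1/(1 − a) = -1/220;  first 4 digits = (1, 13, 16, 13)

v_17(a) = 1 ≥ 1, so the series converges in ℤ_17 to 1/(1 − a) = 1/(1 − 221) = -1/220. Expand this rational in ℤ_17: compute digits iteratively via d_i = x_i mod 17, x_{i+1} = (x_i − d_i)/17. The first 4 digits are (1, 13, 16, 13).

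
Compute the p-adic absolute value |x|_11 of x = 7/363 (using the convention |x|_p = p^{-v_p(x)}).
|7/363|_11 = 121

Step 1 — compute v_11(x) by factoring powers of 11 out of the numerator and denominator: v_11(7/363) = -2. Step 2 — apply |x|_p = p^{-v_p(x)} = 11^{2} = 121.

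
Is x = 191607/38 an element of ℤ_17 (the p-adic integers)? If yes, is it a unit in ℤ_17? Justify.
x ∈ ℤ_17 but not a unit; v_17(x) = 3 > 0

ℤ_17 = {x ∈ ℚ_17 : v_17(x) ≥ 0} and ℤ_17^× = {x ∈ ℤ_17 : v_17(x) = 0}. Here v_17(191607/38) = v_17(num) − v_17(den) = 3; compare against these criteria.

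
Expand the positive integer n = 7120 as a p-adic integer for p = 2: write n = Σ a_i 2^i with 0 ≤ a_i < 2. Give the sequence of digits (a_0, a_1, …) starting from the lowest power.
(a_0, a_1, …) = (0, 0, 0, 0, 1, 0, 1, 1, 1, 1, 0, 1, 1)

Repeated division by 2 gives the digits low-to-high: 7120 = 1·2^4 + 1·2^6 + 1·2^7 + 1·2^8 + 1·2^9 + 1·2^11 + 1·2^12. Digit sequence: (0, 0, 0, 0, 1, 0, 1, 1, 1, 1, 0, 1, 1).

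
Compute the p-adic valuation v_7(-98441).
v_7(-98441) = 4

v_7(n) is the largest exponent k such that 7^k divides n. Factor out: -98441 = -7^4 · 41. (Sign doesn't affect v_p.) So v_7(-98441) = 4.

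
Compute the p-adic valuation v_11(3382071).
v_11(3382071) = 5

v_11(n) is the largest exponent k such that 11^k divides n. Factor out: 3382071 = 11^5 · 21. (Sign doesn't affect v_p.) So v_11(3382071) = 5.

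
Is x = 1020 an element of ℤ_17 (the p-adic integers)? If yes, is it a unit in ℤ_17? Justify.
x ∈ ℤ_17 but not a unit; v_17(x) = 1 > 0

ℤ_17 = {x ∈ ℚ_17 : v_17(x) ≥ 0} and ℤ_17^× = {x ∈ ℤ_17 : v_17(x) = 0}. Here v_17(1020) = v_17(num) − v_17(den) = 1; compare against these criteria.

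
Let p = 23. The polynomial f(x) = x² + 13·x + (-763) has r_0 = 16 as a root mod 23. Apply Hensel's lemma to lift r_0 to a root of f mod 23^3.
r_2 = 2362 (mod 12167)

Hensel: r_{i+1} = r_i − f(r_i)·(f′(r_i))^{-1} mod 23^{i+2}, f′(x) = 2x + 13. Iterate:
  r_0 = 16 (mod 23)
  r_1 = 246 (mod 529)
  r_2 = 2362 (mod 12167)
Final: r = 2362 satisfies f(r) ≡ 0 mod 23^3.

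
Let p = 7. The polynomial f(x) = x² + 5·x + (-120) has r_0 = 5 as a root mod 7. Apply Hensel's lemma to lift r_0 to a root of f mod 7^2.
r_1 = 26 (mod 49)

Hensel: r_{i+1} = r_i − f(r_i)·(f′(r_i))^{-1} mod 7^{i+2}, f′(x) = 2x + 5. Iterate:
  r_0 = 5 (mod 7)
  r_1 = 26 (mod 49)
Final: r = 26 satisfies f(r) ≡ 0 mod 7^2.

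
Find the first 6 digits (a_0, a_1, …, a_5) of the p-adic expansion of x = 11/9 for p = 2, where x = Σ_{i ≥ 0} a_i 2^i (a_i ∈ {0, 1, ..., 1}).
(a_0, …, a_5) = (1, 1, 0, 0, 1, 1)

v_2(11/9) = 0 (numerator and denominator both coprime to 2), so x ∈ ℤ_2^×. Compute digits iteratively via a_i = x_i mod 2, x_{i+1} = (x_i − a_i)/2, with x_0 = x:
  x_0 = 11/9;  a_0 = 1;  x_1 = (x_0 − 1)/2 = 1/9
  x_1 = 1/9;  a_1 = 1;  x_2 = (x_1 − 1)/2 = -4/9
  x_2 = -4/9;  a_2 = 0;  x_3 = (x_2 − 0)/2 = -2/9
  x_3 = -2/9;  a_3 = 0;  x_4 = (x_3 − 0)/2 = -1/9
  x_4 = -1/9;  a_4 = 1;  x_5 = (x_4 − 1)/2 = -5/9
  x_5 = -5/9;  a_5 = 1;  x_6 = (x_5 − 1)/2 = -7/9
Digits: (1, 1, 0, 0, 1, 1).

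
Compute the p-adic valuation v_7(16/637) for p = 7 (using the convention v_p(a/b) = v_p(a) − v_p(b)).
v_7(16/637) = -2

Factor powers of 7 from the numerator and denominator of the reduced fraction: 16 = 7^0 · 16 and 637 = 7^2 · 13. Apply v_p(a/b) = v_p(a) − v_p(b): v_7(16/637) = 0 − 2 = -2.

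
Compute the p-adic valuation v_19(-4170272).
v_19(-4170272) = 4

v_19(n) is the largest exponent k such that 19^k divides n. Factor out: -4170272 = -19^4 · 32. (Sign doesn't affect v_p.) So v_19(-4170272) = 4.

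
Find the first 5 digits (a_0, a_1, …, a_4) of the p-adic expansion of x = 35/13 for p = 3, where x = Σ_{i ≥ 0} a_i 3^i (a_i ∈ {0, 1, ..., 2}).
(a_0, …, a_4) = (2, 0, 1, 2, 2)

v_3(35/13) = 0 (numerator and denominator both coprime to 3), so x ∈ ℤ_3^×. Compute digits iteratively via a_i = x_i mod 3, x_{i+1} = (x_i − a_i)/3, with x_0 = x:
  x_0 = 35/13;  a_0 = 2;  x_1 = (x_0 − 2)/3 = 3/13
  x_1 = 3/13;  a_1 = 0;  x_2 = (x_1 − 0)/3 = 1/13
  x_2 = 1/13;  a_2 = 1;  x_3 = (x_2 − 1)/3 = -4/13
  x_3 = -4/13;  a_3 = 2;  x_4 = (x_3 − 2)/3 = -10/13
  x_4 = -10/13;  a_4 = 2;  x_5 = (x_4 − 2)/3 = -12/13
Digits: (2, 0, 1, 2, 2).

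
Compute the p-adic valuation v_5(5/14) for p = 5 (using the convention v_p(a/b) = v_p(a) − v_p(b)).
v_5(5/14) = 1

Factor powers of 5 from the numerator and denominator of the reduced fraction: 5 = 5^1 · 1 and 14 = 5^0 · 14. Apply v_p(a/b) = v_p(a) − v_p(b): v_5(5/14) = 1 − 0 = 1.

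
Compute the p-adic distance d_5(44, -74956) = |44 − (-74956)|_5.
d_5(44, -74956) = 1/3125

Step 1 — x − y = 44 − (-74956) = 75000. Step 2 — v_5(75000) = 5 (factor: 75000 = (5^5 · 24); the sign does not affect v_p). Step 3 — |x − y|_5 = 5^{-5} = 1/3125.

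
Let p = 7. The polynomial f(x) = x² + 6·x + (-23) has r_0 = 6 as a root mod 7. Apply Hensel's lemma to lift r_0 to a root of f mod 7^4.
r_3 = 937 (mod 2401)

Hensel: r_{i+1} = r_i − f(r_i)·(f′(r_i))^{-1} mod 7^{i+2}, f′(x) = 2x + 6. Iterate:
  r_0 = 6 (mod 7)
  r_1 = 6 (mod 49)
  r_2 = 251 (mod 343)
  r_3 = 937 (mod 2401)
Final: r = 937 satisfies f(r) ≡ 0 mod 7^4.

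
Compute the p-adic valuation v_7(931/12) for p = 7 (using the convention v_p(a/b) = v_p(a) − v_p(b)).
v_7(931/12) = 2

Factor powers of 7 from the numerator and denominator of the reduced fraction: 931 = 7^2 · 19 and 12 = 7^0 · 12. Apply v_p(a/b) = v_p(a) − v_p(b): v_7(931/12) = 2 − 0 = 2.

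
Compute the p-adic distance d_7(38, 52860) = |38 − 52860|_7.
d_7(38, 52860) = 1/2401

Step 1 — x − y = 38 − 52860 = -52822. Step 2 — v_7(-52822) = 4 (factor: -52822 = −(7^4 · 22); the sign does not affect v_p). Step 3 — |x − y|_7 = 7^{-4} = 1/2401.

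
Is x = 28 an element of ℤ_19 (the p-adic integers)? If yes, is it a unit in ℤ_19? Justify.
x ∈ ℤ_19^× (unit); v_19(x) = 0

ℤ_19 = {x ∈ ℚ_19 : v_19(x) ≥ 0} and ℤ_19^× = {x ∈ ℤ_19 : v_19(x) = 0}. Here v_19(28) = v_19(num) − v_19(den) = 0; compare against these criteria.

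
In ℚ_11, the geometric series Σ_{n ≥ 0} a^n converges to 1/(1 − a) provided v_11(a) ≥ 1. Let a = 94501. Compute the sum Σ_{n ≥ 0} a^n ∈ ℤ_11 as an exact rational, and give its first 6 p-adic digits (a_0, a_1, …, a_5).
Σ a^n = 1/(1 − a) = -1/94500;  first 6 digits = (1, 0, 0, 5, 6, 0)

v_11(a) = 3 ≥ 1, so the series converges in ℤ_11 to 1/(1 − a) = 1/(1 − 94501) = -1/94500. Expand this rational in ℤ_11: compute digits iteratively via d_i = x_i mod 11, x_{i+1} = (x_i − d_i)/11. The first 6 digits are (1, 0, 0, 5, 6, 0).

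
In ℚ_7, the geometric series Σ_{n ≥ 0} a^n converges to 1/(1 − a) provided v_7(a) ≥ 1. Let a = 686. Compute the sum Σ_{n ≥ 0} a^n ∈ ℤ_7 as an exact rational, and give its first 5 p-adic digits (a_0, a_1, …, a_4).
Σ a^n = 1/(1 − a) = -1/685;  first 5 digits = (1, 0, 0, 2, 0)

v_7(a) = 3 ≥ 1, so the series converges in ℤ_7 to 1/(1 − a) = 1/(1 − 686) = -1/685. Expand this rational in ℤ_7: compute digits iteratively via d_i = x_i mod 7, x_{i+1} = (x_i − d_i)/7. The first 5 digits are (1, 0, 0, 2, 0).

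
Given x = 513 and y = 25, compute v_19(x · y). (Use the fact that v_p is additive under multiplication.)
v_19(12825) = 1

v_p(x) = 1 (factor: 513 = 19^1 · 27); v_p(y) = 0 (factor: 25 = 19^0 · 25). Additivity: v_p(xy) = v_p(x) + v_p(y) = 1 + 0 = 1. (Direct check: xy = 12825 = 19^1 · (675).)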